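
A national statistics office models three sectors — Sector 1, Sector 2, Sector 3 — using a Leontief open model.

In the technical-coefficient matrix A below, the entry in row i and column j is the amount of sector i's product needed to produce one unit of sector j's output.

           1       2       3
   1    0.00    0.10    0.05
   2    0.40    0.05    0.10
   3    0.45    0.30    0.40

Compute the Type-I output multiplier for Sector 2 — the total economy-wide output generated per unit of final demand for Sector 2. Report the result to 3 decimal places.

I − A =
  [   1.00    -0.10    -0.05]
  [  -0.40     0.95    -0.10]
  [  -0.45    -0.30     0.60]
Cofactors of I−A, C_ij = (−1)^(i+j)·(minor ij) (rows/columns in the sector order above):
  C_11 = (0.95)(0.60) − (-0.10)(-0.30) = 0.5400
  C_12 = −[(-0.40)(0.60) − (-0.10)(-0.45)] = 0.2850
  C_13 = (-0.40)(-0.30) − (0.95)(-0.45) = 0.5475
  C_21 = −[(-0.10)(0.60) − (-0.05)(-0.30)] = 0.0750
  C_22 = (1.00)(0.60) − (-0.05)(-0.45) = 0.5775
  C_23 = −[(1.00)(-0.30) − (-0.10)(-0.45)] = 0.3450
  C_31 = (-0.10)(-0.10) − (-0.05)(0.95) = 0.0575
  C_32 = −[(1.00)(-0.10) − (-0.05)(-0.40)] = 0.1200
  C_33 = (1.00)(0.95) − (-0.10)(-0.40) = 0.9100
det(I−A) = Σ_j (I−A)_1j·C_1j = (1.00)(0.5400) + (-0.10)(0.2850) + (-0.05)(0.5475) = 0.484125
adj(I−A) = Cᵀ =
  [ 0.5400   0.0750   0.0575]
  [ 0.2850   0.5775   0.1200]
  [ 0.5475   0.3450   0.9100]
(I − A)⁻¹ = adj(I−A) / det(I−A) ≈
  [   1.1154     0.1549     0.1188]
  [   0.5887     1.1929     0.2479]
  [   1.1309     0.7126     1.8797]
The output multiplier for sector j is the column-j sum of the Leontief inverse (I − A)⁻¹ = adj(I−A) / det(I−A).
Column 2 of adj(I−A): (0.0750, 0.5775, 0.3450); det(I−A) = 0.484125.
m_2 = (0.0750 + 0.5775 + 0.3450) / 0.484125 = 0.9975 / 0.484125 ≈ 2.060.

m_2 = 2.060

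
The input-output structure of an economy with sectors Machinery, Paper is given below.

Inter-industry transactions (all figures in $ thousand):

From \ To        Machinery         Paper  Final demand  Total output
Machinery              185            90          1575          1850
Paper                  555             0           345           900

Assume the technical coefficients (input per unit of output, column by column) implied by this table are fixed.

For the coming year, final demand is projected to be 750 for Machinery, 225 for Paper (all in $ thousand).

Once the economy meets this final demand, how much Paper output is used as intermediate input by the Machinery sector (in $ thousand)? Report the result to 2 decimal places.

Technical coefficients a_ij = z_ij / X_j:
  a_MM = 185/1850 = 0.10, a_PM = 555/1850 = 0.30
  a_MP = 90/900 = 0.10, a_PP = 0/900 = 0.00
I − A =
  [   0.90    -0.10]
  [  -0.30     1.00]
det(I−A) = (0.90)(1.00) − (-0.10)(-0.30) = 0.8700
adj(I−A) = [[1.00, 0.10], [0.30, 0.90]]
(I − A)⁻¹ = adj(I−A) / det(I−A) ≈
  [   1.1494     0.1149]
  [   0.3448     1.0345]
First solve x = (I − A)⁻¹ d = adj(I−A)·d / det(I−A); in particular x_M = (1.00·750 + 0.10·225) / 0.8700 = 772.50 / 0.8700 ≈ 887.9310.
Intermediate flow from P to M: z_PM = a_PM · x_M = 0.30 × 772.50 / 0.8700 = 231.75 / 0.8700 ≈ 266.38.

z_PM = 266.38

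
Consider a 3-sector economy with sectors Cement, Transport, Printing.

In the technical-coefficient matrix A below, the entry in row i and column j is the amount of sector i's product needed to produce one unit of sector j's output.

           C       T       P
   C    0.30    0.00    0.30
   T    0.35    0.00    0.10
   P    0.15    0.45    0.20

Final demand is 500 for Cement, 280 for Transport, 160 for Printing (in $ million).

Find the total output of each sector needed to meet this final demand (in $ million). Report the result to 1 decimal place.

I − A =
  [   0.70     0.00    -0.30]
  [  -0.35     1.00    -0.10]
  [  -0.15    -0.45     0.80]
Cofactors of I−A, C_ij = (−1)^(i+j)·(minor ij) (rows/columns in the sector order above):
  C_11 = (1.00)(0.80) − (-0.10)(-0.45) = 0.7550
  C_12 = −[(-0.35)(0.80) − (-0.10)(-0.15)] = 0.2950
  C_13 = (-0.35)(-0.45) − (1.00)(-0.15) = 0.3075
  C_21 = −[(0.00)(0.80) − (-0.30)(-0.45)] = 0.1350
  C_22 = (0.70)(0.80) − (-0.30)(-0.15) = 0.5150
  C_23 = −[(0.70)(-0.45) − (0.00)(-0.15)] = 0.3150
  C_31 = (0.00)(-0.10) − (-0.30)(1.00) = 0.3000
  C_32 = −[(0.70)(-0.10) − (-0.30)(-0.35)] = 0.1750
  C_33 = (0.70)(1.00) − (0.00)(-0.35) = 0.7000
det(I−A) = Σ_j (I−A)_1j·C_1j = (0.70)(0.7550) + (0.00)(0.2950) + (-0.30)(0.3075) = 0.43625
adj(I−A) = Cᵀ =
  [ 0.7550   0.1350   0.3000]
  [ 0.2950   0.5150   0.1750]
  [ 0.3075   0.3150   0.7000]
(I − A)⁻¹ = adj(I−A) / det(I−A) ≈
  [   1.7307     0.3095     0.6877]
  [   0.6762     1.1805     0.4011]
  [   0.7049     0.7221     1.6046]
x = (I − A)⁻¹ d = adj(I−A)·d / det(I−A), with det(I−A) = 0.43625:
  x_C = (0.7550·500 + 0.1350·280 + 0.3000·160) / 0.43625 = 463.30 / 0.43625 ≈ 1062.0
  x_T = (0.2950·500 + 0.5150·280 + 0.1750·160) / 0.43625 = 319.70 / 0.43625 ≈ 732.8
  x_P = (0.3075·500 + 0.3150·280 + 0.7000·160) / 0.43625 = 353.95 / 0.43625 ≈ 811.3

x_C = 1062.0, x_T = 732.8, x_P = 811.3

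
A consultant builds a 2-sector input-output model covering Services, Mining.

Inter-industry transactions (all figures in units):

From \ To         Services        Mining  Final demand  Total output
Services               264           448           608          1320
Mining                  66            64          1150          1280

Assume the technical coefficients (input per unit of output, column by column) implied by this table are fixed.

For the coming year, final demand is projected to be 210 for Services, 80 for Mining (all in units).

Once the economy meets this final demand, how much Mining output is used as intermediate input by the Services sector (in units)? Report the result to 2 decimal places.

Technical coefficients a_ij = z_ij / X_j:
  a_SS = 264/1320 = 0.20, a_MS = 66/1320 = 0.05
  a_SM = 448/1280 = 0.35, a_MM = 64/1280 = 0.05
I − A =
  [   0.80    -0.35]
  [  -0.05     0.95]
det(I−A) = (0.80)(0.95) − (-0.35)(-0.05) = 0.7425
adj(I−A) = [[0.95, 0.35], [0.05, 0.80]]
(I − A)⁻¹ = adj(I−A) / det(I−A) ≈
  [   1.2795     0.4714]
  [   0.0673     1.0774]
First solve x = (I − A)⁻¹ d = adj(I−A)·d / det(I−A); in particular x_S = (0.95·210 + 0.35·80) / 0.7425 = 227.50 / 0.7425 ≈ 306.3973.
Intermediate flow from M to S: z_MS = a_MS · x_S = 0.05 × 227.50 / 0.7425 = 11.375 / 0.7425 ≈ 15.32.

z_MS = 15.32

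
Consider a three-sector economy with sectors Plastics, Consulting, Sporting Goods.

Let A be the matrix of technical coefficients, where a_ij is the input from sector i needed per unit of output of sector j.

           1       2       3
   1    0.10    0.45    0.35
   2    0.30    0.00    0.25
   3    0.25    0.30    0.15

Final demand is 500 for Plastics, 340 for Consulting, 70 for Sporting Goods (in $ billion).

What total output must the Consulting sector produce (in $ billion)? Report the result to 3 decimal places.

I − A =
  [   0.90    -0.45    -0.35]
  [  -0.30     1.00    -0.25]
  [  -0.25    -0.30     0.85]
Cofactors of I−A, C_ij = (−1)^(i+j)·(minor ij) (rows/columns in the sector order above):
  C_11 = (1.00)(0.85) − (-0.25)(-0.30) = 0.7750
  C_12 = −[(-0.30)(0.85) − (-0.25)(-0.25)] = 0.3175
  C_13 = (-0.30)(-0.30) − (1.00)(-0.25) = 0.3400
  C_21 = −[(-0.45)(0.85) − (-0.35)(-0.30)] = 0.4875
  C_22 = (0.90)(0.85) − (-0.35)(-0.25) = 0.6775
  C_23 = −[(0.90)(-0.30) − (-0.45)(-0.25)] = 0.3825
  C_31 = (-0.45)(-0.25) − (-0.35)(1.00) = 0.4625
  C_32 = −[(0.90)(-0.25) − (-0.35)(-0.30)] = 0.3300
  C_33 = (0.90)(1.00) − (-0.45)(-0.30) = 0.7650
det(I−A) = Σ_j (I−A)_1j·C_1j = (0.90)(0.7750) + (-0.45)(0.3175) + (-0.35)(0.3400) = 0.435625
adj(I−A) = Cᵀ =
  [ 0.7750   0.4875   0.4625]
  [ 0.3175   0.6775   0.3300]
  [ 0.3400   0.3825   0.7650]
(I − A)⁻¹ = adj(I−A) / det(I−A) ≈
  [   1.7791     1.1191     1.0617]
  [   0.7288     1.5552     0.7575]
  [   0.7805     0.8780     1.7561]
x = (I − A)⁻¹ d = adj(I−A)·d / det(I−A), with det(I−A) = 0.435625:
  x_1 = (0.7750·500 + 0.4875·340 + 0.4625·70) / 0.435625 = 585.625 / 0.435625 ≈ 1344.333
  x_2 = (0.3175·500 + 0.6775·340 + 0.3300·70) / 0.435625 = 412.20 / 0.435625 ≈ 946.227
  x_3 = (0.3400·500 + 0.3825·340 + 0.7650·70) / 0.435625 = 353.60 / 0.435625 ≈ 811.707

x_2 = 946.227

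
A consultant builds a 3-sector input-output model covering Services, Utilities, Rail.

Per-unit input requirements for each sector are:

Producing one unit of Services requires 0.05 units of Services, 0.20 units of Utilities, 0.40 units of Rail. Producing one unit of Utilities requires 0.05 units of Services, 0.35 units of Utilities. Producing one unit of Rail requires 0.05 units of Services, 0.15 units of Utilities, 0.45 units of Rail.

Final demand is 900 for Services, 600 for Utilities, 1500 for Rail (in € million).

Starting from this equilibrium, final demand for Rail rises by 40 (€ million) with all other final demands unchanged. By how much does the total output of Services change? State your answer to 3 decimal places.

Δx_S = 5.029

I − A =
  [   0.95    -0.05    -0.05]
  [  -0.20     0.65    -0.15]
  [  -0.40     0.00     0.55]
Cofactors of I−A, C_ij = (−1)^(i+j)·(minor ij) (rows/columns in the sector order above):
  C_11 = (0.65)(0.55) − (-0.15)(0.00) = 0.3575
  C_12 = −[(-0.20)(0.55) − (-0.15)(-0.40)] = 0.1700
  C_13 = (-0.20)(0.00) − (0.65)(-0.40) = 0.2600
  C_21 = −[(-0.05)(0.55) − (-0.05)(0.00)] = 0.0275
  C_22 = (0.95)(0.55) − (-0.05)(-0.40) = 0.5025
  C_23 = −[(0.95)(0.00) − (-0.05)(-0.40)] = 0.0200
  C_31 = (-0.05)(-0.15) − (-0.05)(0.65) = 0.0400
  C_32 = −[(0.95)(-0.15) − (-0.05)(-0.20)] = 0.1525
  C_33 = (0.95)(0.65) − (-0.05)(-0.20) = 0.6075
det(I−A) = Σ_j (I−A)_1j·C_1j = (0.95)(0.3575) + (-0.05)(0.1700) + (-0.05)(0.2600) = 0.318125
adj(I−A) = Cᵀ =
  [ 0.3575   0.0275   0.0400]
  [ 0.1700   0.5025   0.1525]
  [ 0.2600   0.0200   0.6075]
(I − A)⁻¹ = adj(I−A) / det(I−A) ≈
  [   1.1238     0.0864     0.1257]
  [   0.5344     1.5796     0.4794]
  [   0.8173     0.0629     1.9096]
Δx = (I − A)⁻¹ Δd with Δd having +40 in the Rail component and 0 elsewhere.
So Δx_S = L_SR · (+40), where L_SR = adj(I−A)_SR / det(I−A) = 0.0400 / 0.318125.
Δx_S = 0.0400 × (+40) / 0.318125 = 1.60 / 0.318125 ≈ 5.029.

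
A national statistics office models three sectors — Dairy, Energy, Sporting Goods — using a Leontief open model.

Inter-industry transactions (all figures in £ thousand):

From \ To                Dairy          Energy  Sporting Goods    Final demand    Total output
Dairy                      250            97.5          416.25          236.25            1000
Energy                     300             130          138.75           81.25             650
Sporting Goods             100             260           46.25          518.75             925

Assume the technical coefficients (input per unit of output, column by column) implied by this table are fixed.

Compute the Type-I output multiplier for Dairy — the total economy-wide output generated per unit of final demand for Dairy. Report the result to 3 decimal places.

m_D = 3.077

Technical coefficients a_ij = z_ij / X_j:
  a_DD = 250/1000 = 0.25, a_ED = 300/1000 = 0.30, a_SD = 100/1000 = 0.10
  a_DE = 97.5/650 = 0.15, a_EE = 130/650 = 0.20, a_SE = 260/650 = 0.40
  a_DS = 416.25/925 = 0.45, a_ES = 138.75/925 = 0.15, a_SS = 46.25/925 = 0.05
I − A =
  [   0.75    -0.15    -0.45]
  [  -0.30     0.80    -0.15]
  [  -0.10    -0.40     0.95]
Cofactors of I−A, C_ij = (−1)^(i+j)·(minor ij) (rows/columns in the sector order above):
  C_11 = (0.80)(0.95) − (-0.15)(-0.40) = 0.7000
  C_12 = −[(-0.30)(0.95) − (-0.15)(-0.10)] = 0.3000
  C_13 = (-0.30)(-0.40) − (0.80)(-0.10) = 0.2000
  C_21 = −[(-0.15)(0.95) − (-0.45)(-0.40)] = 0.3225
  C_22 = (0.75)(0.95) − (-0.45)(-0.10) = 0.6675
  C_23 = −[(0.75)(-0.40) − (-0.15)(-0.10)] = 0.3150
  C_31 = (-0.15)(-0.15) − (-0.45)(0.80) = 0.3825
  C_32 = −[(0.75)(-0.15) − (-0.45)(-0.30)] = 0.2475
  C_33 = (0.75)(0.80) − (-0.15)(-0.30) = 0.5550
det(I−A) = Σ_j (I−A)_1j·C_1j = (0.75)(0.7000) + (-0.15)(0.3000) + (-0.45)(0.2000) = 0.3900
adj(I−A) = Cᵀ =
  [ 0.7000   0.3225   0.3825]
  [ 0.3000   0.6675   0.2475]
  [ 0.2000   0.3150   0.5550]
(I − A)⁻¹ = adj(I−A) / det(I−A) ≈
  [   1.7949     0.8269     0.9808]
  [   0.7692     1.7115     0.6346]
  [   0.5128     0.8077     1.4231]
The output multiplier for sector j is the column-j sum of the Leontief inverse (I − A)⁻¹ = adj(I−A) / det(I−A).
Column D of adj(I−A): (0.7000, 0.3000, 0.2000); det(I−A) = 0.3900.
m_D = (0.7000 + 0.3000 + 0.2000) / 0.3900 = 1.20 / 0.3900 ≈ 3.077.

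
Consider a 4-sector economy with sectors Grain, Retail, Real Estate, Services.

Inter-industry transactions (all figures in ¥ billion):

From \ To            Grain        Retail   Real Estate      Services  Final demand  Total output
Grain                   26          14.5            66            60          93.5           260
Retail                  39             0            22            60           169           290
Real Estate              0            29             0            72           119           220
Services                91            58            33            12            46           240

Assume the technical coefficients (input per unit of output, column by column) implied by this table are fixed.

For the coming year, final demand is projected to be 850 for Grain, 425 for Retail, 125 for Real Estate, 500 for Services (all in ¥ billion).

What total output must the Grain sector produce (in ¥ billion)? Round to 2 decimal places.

Technical coefficients a_ij = z_ij / X_j:
  a_11 = 26/260 = 0.10, a_21 = 39/260 = 0.15, a_31 = 0/260 = 0.00, a_41 = 91/260 = 0.35
  a_12 = 14.5/290 = 0.05, a_22 = 0/290 = 0.00, a_32 = 29/290 = 0.10, a_42 = 58/290 = 0.20
  a_13 = 66/220 = 0.30, a_23 = 22/220 = 0.10, a_33 = 0/220 = 0.00, a_43 = 33/220 = 0.15
  a_14 = 60/240 = 0.25, a_24 = 60/240 = 0.25, a_34 = 72/240 = 0.30, a_44 = 12/240 = 0.05
I − A =
  [   0.90    -0.05    -0.30    -0.25]
  [  -0.15     1.00    -0.10    -0.25]
  [   0.00    -0.10     1.00    -0.30]
  [  -0.35    -0.20    -0.15     0.95]
Compute the cofactors C_ij = (−1)^(i+j)·(3×3 minor ij) of I−A; the adjugate is their transpose:
adj(I−A) = Cᵀ =
  [ 0.835750   0.145500   0.319125   0.359000]
  [ 0.233750   0.695500   0.185125   0.303000]
  [ 0.137000   0.136000   0.703500   0.294000]
  [ 0.378750   0.221500   0.267625   0.879000]
det(I−A) = Σ_j (I−A)_1j·C_1j = (0.90)(0.835750) + (-0.05)(0.233750) + (-0.30)(0.137000) + (-0.25)(0.378750) = 0.6047
(I − A)⁻¹ = adj(I−A) / det(I−A) ≈
  [   1.3821     0.2406     0.5277     0.5937]
  [   0.3866     1.1502     0.3061     0.5011]
  [   0.2266     0.2249     1.1634     0.4862]
  [   0.6263     0.3663     0.4426     1.4536]
x = (I − A)⁻¹ d = adj(I−A)·d / det(I−A), with det(I−A) = 0.6047:
  x_1 = (0.835750·850 + 0.145500·425 + 0.319125·125 + 0.359000·500) / 0.6047 = 991.615625 / 0.6047 ≈ 1639.85
  x_2 = (0.233750·850 + 0.695500·425 + 0.185125·125 + 0.303000·500) / 0.6047 = 668.915625 / 0.6047 ≈ 1106.19
  x_3 = (0.137000·850 + 0.136000·425 + 0.703500·125 + 0.294000·500) / 0.6047 = 409.1875 / 0.6047 ≈ 676.68
  x_4 = (0.378750·850 + 0.221500·425 + 0.267625·125 + 0.879000·500) / 0.6047 = 889.028125 / 0.6047 ≈ 1470.20

x_1 = 1639.85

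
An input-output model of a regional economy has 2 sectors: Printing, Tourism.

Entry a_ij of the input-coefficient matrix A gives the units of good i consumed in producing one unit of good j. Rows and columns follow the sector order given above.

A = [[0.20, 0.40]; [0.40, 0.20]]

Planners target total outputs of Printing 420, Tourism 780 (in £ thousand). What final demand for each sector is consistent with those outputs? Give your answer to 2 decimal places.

d_P = 24.00, d_T = 456.00

I − A =
  [   0.80    -0.40]
  [  -0.40     0.80]
d = (I − A) x:
  d_P = (+0.80)·420 + (-0.40)·780 = 24.00
  d_T = (-0.40)·420 + (+0.80)·780 = 456.00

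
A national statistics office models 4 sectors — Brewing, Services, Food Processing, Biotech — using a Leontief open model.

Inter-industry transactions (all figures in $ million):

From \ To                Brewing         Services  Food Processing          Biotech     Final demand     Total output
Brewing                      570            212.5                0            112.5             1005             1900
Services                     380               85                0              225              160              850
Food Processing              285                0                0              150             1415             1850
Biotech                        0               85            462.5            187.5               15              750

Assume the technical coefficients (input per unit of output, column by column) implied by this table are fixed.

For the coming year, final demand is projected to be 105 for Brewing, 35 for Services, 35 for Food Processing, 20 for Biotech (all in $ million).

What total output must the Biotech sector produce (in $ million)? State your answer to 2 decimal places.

x_4 = 67.08

Technical coefficients a_ij = z_ij / X_j:
  a_11 = 570/1900 = 0.30, a_21 = 380/1900 = 0.20, a_31 = 285/1900 = 0.15, a_41 = 0/1900 = 0.00
  a_12 = 212.5/850 = 0.25, a_22 = 85/850 = 0.10, a_32 = 0/850 = 0.00, a_42 = 85/850 = 0.10
  a_13 = 0/1850 = 0.00, a_23 = 0/1850 = 0.00, a_33 = 0/1850 = 0.00, a_43 = 462.5/1850 = 0.25
  a_14 = 112.5/750 = 0.15, a_24 = 225/750 = 0.30, a_34 = 150/750 = 0.20, a_44 = 187.5/750 = 0.25
I − A =
  [   0.70    -0.25     0.00    -0.15]
  [  -0.20     0.90     0.00    -0.30]
  [  -0.15     0.00     1.00    -0.20]
  [   0.00    -0.10    -0.25     0.75]
Compute the cofactors C_ij = (−1)^(i+j)·(3×3 minor ij) of I−A; the adjugate is their transpose:
adj(I−A) = Cᵀ =
  [ 0.600000   0.190000   0.052500   0.210000]
  [ 0.151250   0.484375   0.060000   0.240000]
  [ 0.100750   0.044375   0.411000   0.147500]
  [ 0.053750   0.079375   0.145000   0.580000]
det(I−A) = Σ_j (I−A)_1j·C_1j = (0.70)(0.600000) + (-0.25)(0.151250) + (0.00)(0.100750) + (-0.15)(0.053750) = 0.374125
(I − A)⁻¹ = adj(I−A) / det(I−A) ≈
  [   1.6037     0.5079     0.1403     0.5613]
  [   0.4043     1.2947     0.1604     0.6415]
  [   0.2693     0.1186     1.0986     0.3943]
  [   0.1437     0.2122     0.3876     1.5503]
x = (I − A)⁻¹ d = adj(I−A)·d / det(I−A), with det(I−A) = 0.374125:
  x_1 = (0.600000·105 + 0.190000·35 + 0.052500·35 + 0.210000·20) / 0.374125 = 75.6875 / 0.374125 ≈ 202.31
  x_2 = (0.151250·105 + 0.484375·35 + 0.060000·35 + 0.240000·20) / 0.374125 = 39.734375 / 0.374125 ≈ 106.21
  x_3 = (0.100750·105 + 0.044375·35 + 0.411000·35 + 0.147500·20) / 0.374125 = 29.466875 / 0.374125 ≈ 78.76
  x_4 = (0.053750·105 + 0.079375·35 + 0.145000·35 + 0.580000·20) / 0.374125 = 25.096875 / 0.374125 ≈ 67.08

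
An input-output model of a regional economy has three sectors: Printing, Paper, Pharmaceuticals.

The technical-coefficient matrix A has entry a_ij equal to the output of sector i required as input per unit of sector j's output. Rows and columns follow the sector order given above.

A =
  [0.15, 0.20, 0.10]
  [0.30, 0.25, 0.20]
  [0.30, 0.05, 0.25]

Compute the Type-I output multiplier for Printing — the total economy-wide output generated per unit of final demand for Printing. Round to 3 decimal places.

m_1 = 2.773

I − A =
  [   0.85    -0.20    -0.10]
  [  -0.30     0.75    -0.20]
  [  -0.30    -0.05     0.75]
Cofactors of I−A, C_ij = (−1)^(i+j)·(minor ij) (rows/columns in the sector order above):
  C_11 = (0.75)(0.75) − (-0.20)(-0.05) = 0.5525
  C_12 = −[(-0.30)(0.75) − (-0.20)(-0.30)] = 0.2850
  C_13 = (-0.30)(-0.05) − (0.75)(-0.30) = 0.2400
  C_21 = −[(-0.20)(0.75) − (-0.10)(-0.05)] = 0.1550
  C_22 = (0.85)(0.75) − (-0.10)(-0.30) = 0.6075
  C_23 = −[(0.85)(-0.05) − (-0.20)(-0.30)] = 0.1025
  C_31 = (-0.20)(-0.20) − (-0.10)(0.75) = 0.1150
  C_32 = −[(0.85)(-0.20) − (-0.10)(-0.30)] = 0.2000
  C_33 = (0.85)(0.75) − (-0.20)(-0.30) = 0.5775
det(I−A) = Σ_j (I−A)_1j·C_1j = (0.85)(0.5525) + (-0.20)(0.2850) + (-0.10)(0.2400) = 0.388625
adj(I−A) = Cᵀ =
  [ 0.5525   0.1550   0.1150]
  [ 0.2850   0.6075   0.2000]
  [ 0.2400   0.1025   0.5775]
(I − A)⁻¹ = adj(I−A) / det(I−A) ≈
  [   1.4217     0.3988     0.2959]
  [   0.7334     1.5632     0.5146]
  [   0.6176     0.2638     1.4860]
The output multiplier for sector j is the column-j sum of the Leontief inverse (I − A)⁻¹ = adj(I−A) / det(I−A).
Column 1 of adj(I−A): (0.5525, 0.2850, 0.2400); det(I−A) = 0.388625.
m_1 = (0.5525 + 0.2850 + 0.2400) / 0.388625 = 1.0775 / 0.388625 ≈ 2.773.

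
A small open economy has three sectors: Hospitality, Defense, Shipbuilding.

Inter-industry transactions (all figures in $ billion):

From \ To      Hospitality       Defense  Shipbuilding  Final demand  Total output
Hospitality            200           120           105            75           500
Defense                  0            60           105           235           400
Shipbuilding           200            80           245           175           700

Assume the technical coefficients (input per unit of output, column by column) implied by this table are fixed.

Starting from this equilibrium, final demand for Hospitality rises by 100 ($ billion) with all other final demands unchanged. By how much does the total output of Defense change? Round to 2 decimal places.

Δx_2 = 24.54

Technical coefficients a_ij = z_ij / X_j:
  a_11 = 200/500 = 0.40, a_21 = 0/500 = 0.00, a_31 = 200/500 = 0.40
  a_12 = 120/400 = 0.30, a_22 = 60/400 = 0.15, a_32 = 80/400 = 0.20
  a_13 = 105/700 = 0.15, a_23 = 105/700 = 0.15, a_33 = 245/700 = 0.35
I − A =
  [   0.60    -0.30    -0.15]
  [   0.00     0.85    -0.15]
  [  -0.40    -0.20     0.65]
Cofactors of I−A, C_ij = (−1)^(i+j)·(minor ij) (rows/columns in the sector order above):
  C_11 = (0.85)(0.65) − (-0.15)(-0.20) = 0.5225
  C_12 = −[(0.00)(0.65) − (-0.15)(-0.40)] = 0.0600
  C_13 = (0.00)(-0.20) − (0.85)(-0.40) = 0.3400
  C_21 = −[(-0.30)(0.65) − (-0.15)(-0.20)] = 0.2250
  C_22 = (0.60)(0.65) − (-0.15)(-0.40) = 0.3300
  C_23 = −[(0.60)(-0.20) − (-0.30)(-0.40)] = 0.2400
  C_31 = (-0.30)(-0.15) − (-0.15)(0.85) = 0.1725
  C_32 = −[(0.60)(-0.15) − (-0.15)(0.00)] = 0.0900
  C_33 = (0.60)(0.85) − (-0.30)(0.00) = 0.5100
det(I−A) = Σ_j (I−A)_1j·C_1j = (0.60)(0.5225) + (-0.30)(0.0600) + (-0.15)(0.3400) = 0.2445
adj(I−A) = Cᵀ =
  [ 0.5225   0.2250   0.1725]
  [ 0.0600   0.3300   0.0900]
  [ 0.3400   0.2400   0.5100]
(I − A)⁻¹ = adj(I−A) / det(I−A) ≈
  [   2.1370     0.9202     0.7055]
  [   0.2454     1.3497     0.3681]
  [   1.3906     0.9816     2.0859]
Δx = (I − A)⁻¹ Δd with Δd having +100 in the Hospitality component and 0 elsewhere.
So Δx_2 = L_21 · (+100), where L_21 = adj(I−A)_21 / det(I−A) = 0.0600 / 0.2445.
Δx_2 = 0.0600 × (+100) / 0.2445 = 6.00 / 0.2445 ≈ 24.54.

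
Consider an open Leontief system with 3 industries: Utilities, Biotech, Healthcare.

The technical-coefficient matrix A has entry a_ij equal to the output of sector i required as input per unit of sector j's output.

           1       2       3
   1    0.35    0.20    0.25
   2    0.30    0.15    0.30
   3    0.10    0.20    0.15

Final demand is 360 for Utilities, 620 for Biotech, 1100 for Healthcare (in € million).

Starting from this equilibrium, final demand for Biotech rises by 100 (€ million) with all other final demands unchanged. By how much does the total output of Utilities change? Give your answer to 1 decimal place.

I − A =
  [   0.65    -0.20    -0.25]
  [  -0.30     0.85    -0.30]
  [  -0.10    -0.20     0.85]
Cofactors of I−A, C_ij = (−1)^(i+j)·(minor ij) (rows/columns in the sector order above):
  C_11 = (0.85)(0.85) − (-0.30)(-0.20) = 0.6625
  C_12 = −[(-0.30)(0.85) − (-0.30)(-0.10)] = 0.2850
  C_13 = (-0.30)(-0.20) − (0.85)(-0.10) = 0.1450
  C_21 = −[(-0.20)(0.85) − (-0.25)(-0.20)] = 0.2200
  C_22 = (0.65)(0.85) − (-0.25)(-0.10) = 0.5275
  C_23 = −[(0.65)(-0.20) − (-0.20)(-0.10)] = 0.1500
  C_31 = (-0.20)(-0.30) − (-0.25)(0.85) = 0.2725
  C_32 = −[(0.65)(-0.30) − (-0.25)(-0.30)] = 0.2700
  C_33 = (0.65)(0.85) − (-0.20)(-0.30) = 0.4925
det(I−A) = Σ_j (I−A)_1j·C_1j = (0.65)(0.6625) + (-0.20)(0.2850) + (-0.25)(0.1450) = 0.337375
adj(I−A) = Cᵀ =
  [ 0.6625   0.2200   0.2725]
  [ 0.2850   0.5275   0.2700]
  [ 0.1450   0.1500   0.4925]
(I − A)⁻¹ = adj(I−A) / det(I−A) ≈
  [   1.9637     0.6521     0.8077]
  [   0.8448     1.5635     0.8003]
  [   0.4298     0.4446     1.4598]
Δx = (I − A)⁻¹ Δd with Δd having +100 in the Biotech component and 0 elsewhere.
So Δx_1 = L_12 · (+100), where L_12 = adj(I−A)_12 / det(I−A) = 0.2200 / 0.337375.
Δx_1 = 0.2200 × (+100) / 0.337375 = 22.00 / 0.337375 ≈ 65.2.

Δx_1 = 65.2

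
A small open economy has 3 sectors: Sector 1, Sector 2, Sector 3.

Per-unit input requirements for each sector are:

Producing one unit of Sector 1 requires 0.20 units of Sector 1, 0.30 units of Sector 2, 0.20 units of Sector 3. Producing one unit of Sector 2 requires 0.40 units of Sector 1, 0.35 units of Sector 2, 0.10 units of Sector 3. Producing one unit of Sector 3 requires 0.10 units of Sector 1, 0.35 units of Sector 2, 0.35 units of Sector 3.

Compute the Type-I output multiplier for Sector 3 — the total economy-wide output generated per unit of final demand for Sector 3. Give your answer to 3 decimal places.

I − A =
  [   0.80    -0.40    -0.10]
  [  -0.30     0.65    -0.35]
  [  -0.20    -0.10     0.65]
Cofactors of I−A, C_ij = (−1)^(i+j)·(minor ij) (rows/columns in the sector order above):
  C_11 = (0.65)(0.65) − (-0.35)(-0.10) = 0.3875
  C_12 = −[(-0.30)(0.65) − (-0.35)(-0.20)] = 0.2650
  C_13 = (-0.30)(-0.10) − (0.65)(-0.20) = 0.1600
  C_21 = −[(-0.40)(0.65) − (-0.10)(-0.10)] = 0.2700
  C_22 = (0.80)(0.65) − (-0.10)(-0.20) = 0.5000
  C_23 = −[(0.80)(-0.10) − (-0.40)(-0.20)] = 0.1600
  C_31 = (-0.40)(-0.35) − (-0.10)(0.65) = 0.2050
  C_32 = −[(0.80)(-0.35) − (-0.10)(-0.30)] = 0.3100
  C_33 = (0.80)(0.65) − (-0.40)(-0.30) = 0.4000
det(I−A) = Σ_j (I−A)_1j·C_1j = (0.80)(0.3875) + (-0.40)(0.2650) + (-0.10)(0.1600) = 0.1880
adj(I−A) = Cᵀ =
  [ 0.3875   0.2700   0.2050]
  [ 0.2650   0.5000   0.3100]
  [ 0.1600   0.1600   0.4000]
(I − A)⁻¹ = adj(I−A) / det(I−A) ≈
  [   2.0612     1.4362     1.0904]
  [   1.4096     2.6596     1.6489]
  [   0.8511     0.8511     2.1277]
The output multiplier for sector j is the column-j sum of the Leontief inverse (I − A)⁻¹ = adj(I−A) / det(I−A).
Column 3 of adj(I−A): (0.2050, 0.3100, 0.4000); det(I−A) = 0.1880.
m_3 = (0.2050 + 0.3100 + 0.4000) / 0.1880 = 0.915 / 0.1880 ≈ 4.867.

m_3 = 4.867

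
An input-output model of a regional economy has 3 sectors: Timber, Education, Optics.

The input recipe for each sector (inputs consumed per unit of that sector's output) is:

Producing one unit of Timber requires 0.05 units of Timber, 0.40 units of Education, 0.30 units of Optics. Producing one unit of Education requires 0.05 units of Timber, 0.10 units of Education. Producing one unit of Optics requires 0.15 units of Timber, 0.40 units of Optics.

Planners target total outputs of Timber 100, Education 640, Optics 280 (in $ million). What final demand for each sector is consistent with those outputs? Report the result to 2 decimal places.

d_T = 21.00, d_E = 536.00, d_O = 138.00

I − A =
  [   0.95    -0.05    -0.15]
  [  -0.40     0.90     0.00]
  [  -0.30     0.00     0.60]
d = (I − A) x:
  d_T = (+0.95)·100 + (-0.05)·640 + (-0.15)·280 = 21.00
  d_E = (-0.40)·100 + (+0.90)·640 + (+0.00)·280 = 536.00
  d_O = (-0.30)·100 + (+0.00)·640 + (+0.60)·280 = 138.00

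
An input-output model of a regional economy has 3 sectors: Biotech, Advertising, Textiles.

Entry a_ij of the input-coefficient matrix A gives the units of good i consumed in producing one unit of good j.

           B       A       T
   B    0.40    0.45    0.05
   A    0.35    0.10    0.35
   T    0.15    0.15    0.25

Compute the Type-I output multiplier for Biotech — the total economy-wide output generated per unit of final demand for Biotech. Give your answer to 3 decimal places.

m_B = 5.059

I − A =
  [   0.60    -0.45    -0.05]
  [  -0.35     0.90    -0.35]
  [  -0.15    -0.15     0.75]
Cofactors of I−A, C_ij = (−1)^(i+j)·(minor ij) (rows/columns in the sector order above):
  C_11 = (0.90)(0.75) − (-0.35)(-0.15) = 0.6225
  C_12 = −[(-0.35)(0.75) − (-0.35)(-0.15)] = 0.3150
  C_13 = (-0.35)(-0.15) − (0.90)(-0.15) = 0.1875
  C_21 = −[(-0.45)(0.75) − (-0.05)(-0.15)] = 0.3450
  C_22 = (0.60)(0.75) − (-0.05)(-0.15) = 0.4425
  C_23 = −[(0.60)(-0.15) − (-0.45)(-0.15)] = 0.1575
  C_31 = (-0.45)(-0.35) − (-0.05)(0.90) = 0.2025
  C_32 = −[(0.60)(-0.35) − (-0.05)(-0.35)] = 0.2275
  C_33 = (0.60)(0.90) − (-0.45)(-0.35) = 0.3825
det(I−A) = Σ_j (I−A)_1j·C_1j = (0.60)(0.6225) + (-0.45)(0.3150) + (-0.05)(0.1875) = 0.222375
adj(I−A) = Cᵀ =
  [ 0.6225   0.3450   0.2025]
  [ 0.3150   0.4425   0.2275]
  [ 0.1875   0.1575   0.3825]
(I − A)⁻¹ = adj(I−A) / det(I−A) ≈
  [   2.7993     1.5514     0.9106]
  [   1.4165     1.9899     1.0230]
  [   0.8432     0.7083     1.7201]
The output multiplier for sector j is the column-j sum of the Leontief inverse (I − A)⁻¹ = adj(I−A) / det(I−A).
Column B of adj(I−A): (0.6225, 0.3150, 0.1875); det(I−A) = 0.222375.
m_B = (0.6225 + 0.3150 + 0.1875) / 0.222375 = 1.125 / 0.222375 ≈ 5.059.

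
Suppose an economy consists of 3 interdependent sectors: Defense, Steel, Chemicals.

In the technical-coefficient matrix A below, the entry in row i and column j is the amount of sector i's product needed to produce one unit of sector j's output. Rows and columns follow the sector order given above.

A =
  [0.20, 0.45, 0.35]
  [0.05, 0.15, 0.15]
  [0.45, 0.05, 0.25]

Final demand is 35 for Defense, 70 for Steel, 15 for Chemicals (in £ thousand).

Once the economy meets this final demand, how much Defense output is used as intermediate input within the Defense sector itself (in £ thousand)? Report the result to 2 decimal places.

z_11 = 32.53

I − A =
  [   0.80    -0.45    -0.35]
  [  -0.05     0.85    -0.15]
  [  -0.45    -0.05     0.75]
Cofactors of I−A, C_ij = (−1)^(i+j)·(minor ij) (rows/columns in the sector order above):
  C_11 = (0.85)(0.75) − (-0.15)(-0.05) = 0.6300
  C_12 = −[(-0.05)(0.75) − (-0.15)(-0.45)] = 0.1050
  C_13 = (-0.05)(-0.05) − (0.85)(-0.45) = 0.3850
  C_21 = −[(-0.45)(0.75) − (-0.35)(-0.05)] = 0.3550
  C_22 = (0.80)(0.75) − (-0.35)(-0.45) = 0.4425
  C_23 = −[(0.80)(-0.05) − (-0.45)(-0.45)] = 0.2425
  C_31 = (-0.45)(-0.15) − (-0.35)(0.85) = 0.3650
  C_32 = −[(0.80)(-0.15) − (-0.35)(-0.05)] = 0.1375
  C_33 = (0.80)(0.85) − (-0.45)(-0.05) = 0.6575
det(I−A) = Σ_j (I−A)_1j·C_1j = (0.80)(0.6300) + (-0.45)(0.1050) + (-0.35)(0.3850) = 0.3220
adj(I−A) = Cᵀ =
  [ 0.6300   0.3550   0.3650]
  [ 0.1050   0.4425   0.1375]
  [ 0.3850   0.2425   0.6575]
(I − A)⁻¹ = adj(I−A) / det(I−A) ≈
  [   1.9565     1.1025     1.1335]
  [   0.3261     1.3742     0.4270]
  [   1.1957     0.7531     2.0419]
First solve x = (I − A)⁻¹ d = adj(I−A)·d / det(I−A); in particular x_1 = (0.6300·35 + 0.3550·70 + 0.3650·15) / 0.3220 = 52.375 / 0.3220 ≈ 162.6553.
Intermediate flow from 1 to 1: z_11 = a_11 · x_1 = 0.20 × 52.375 / 0.3220 = 10.475 / 0.3220 ≈ 32.53.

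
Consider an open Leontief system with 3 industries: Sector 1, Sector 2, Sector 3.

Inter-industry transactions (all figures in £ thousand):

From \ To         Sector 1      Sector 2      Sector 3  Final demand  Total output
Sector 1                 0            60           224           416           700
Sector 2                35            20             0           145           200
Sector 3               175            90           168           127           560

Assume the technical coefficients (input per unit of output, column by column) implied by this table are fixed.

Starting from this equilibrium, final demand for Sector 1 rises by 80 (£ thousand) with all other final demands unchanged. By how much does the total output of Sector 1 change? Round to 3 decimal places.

Δx_1 = 96.830

Technical coefficients a_ij = z_ij / X_j:
  a_11 = 0/700 = 0.00, a_21 = 35/700 = 0.05, a_31 = 175/700 = 0.25
  a_12 = 60/200 = 0.30, a_22 = 20/200 = 0.10, a_32 = 90/200 = 0.45
  a_13 = 224/560 = 0.40, a_23 = 0/560 = 0.00, a_33 = 168/560 = 0.30
I − A =
  [   1.00    -0.30    -0.40]
  [  -0.05     0.90     0.00]
  [  -0.25    -0.45     0.70]
Cofactors of I−A, C_ij = (−1)^(i+j)·(minor ij) (rows/columns in the sector order above):
  C_11 = (0.90)(0.70) − (0.00)(-0.45) = 0.6300
  C_12 = −[(-0.05)(0.70) − (0.00)(-0.25)] = 0.0350
  C_13 = (-0.05)(-0.45) − (0.90)(-0.25) = 0.2475
  C_21 = −[(-0.30)(0.70) − (-0.40)(-0.45)] = 0.3900
  C_22 = (1.00)(0.70) − (-0.40)(-0.25) = 0.6000
  C_23 = −[(1.00)(-0.45) − (-0.30)(-0.25)] = 0.5250
  C_31 = (-0.30)(0.00) − (-0.40)(0.90) = 0.3600
  C_32 = −[(1.00)(0.00) − (-0.40)(-0.05)] = 0.0200
  C_33 = (1.00)(0.90) − (-0.30)(-0.05) = 0.8850
det(I−A) = Σ_j (I−A)_1j·C_1j = (1.00)(0.6300) + (-0.30)(0.0350) + (-0.40)(0.2475) = 0.5205
adj(I−A) = Cᵀ =
  [ 0.6300   0.3900   0.3600]
  [ 0.0350   0.6000   0.0200]
  [ 0.2475   0.5250   0.8850]
(I − A)⁻¹ = adj(I−A) / det(I−A) ≈
  [   1.2104     0.7493     0.6916]
  [   0.0672     1.1527     0.0384]
  [   0.4755     1.0086     1.7003]
Δx = (I − A)⁻¹ Δd with Δd having +80 in the Sector 1 component and 0 elsewhere.
So Δx_1 = L_11 · (+80), where L_11 = adj(I−A)_11 / det(I−A) = 0.6300 / 0.5205.
Δx_1 = 0.6300 × (+80) / 0.5205 = 50.40 / 0.5205 ≈ 96.830.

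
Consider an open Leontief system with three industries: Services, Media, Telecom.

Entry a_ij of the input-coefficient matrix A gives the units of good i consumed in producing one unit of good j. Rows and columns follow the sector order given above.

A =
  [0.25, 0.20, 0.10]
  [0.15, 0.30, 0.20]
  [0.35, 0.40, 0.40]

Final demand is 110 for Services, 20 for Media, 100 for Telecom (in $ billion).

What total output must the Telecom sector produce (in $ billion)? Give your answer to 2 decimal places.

I − A =
  [   0.75    -0.20    -0.10]
  [  -0.15     0.70    -0.20]
  [  -0.35    -0.40     0.60]
Cofactors of I−A, C_ij = (−1)^(i+j)·(minor ij) (rows/columns in the sector order above):
  C_11 = (0.70)(0.60) − (-0.20)(-0.40) = 0.3400
  C_12 = −[(-0.15)(0.60) − (-0.20)(-0.35)] = 0.1600
  C_13 = (-0.15)(-0.40) − (0.70)(-0.35) = 0.3050
  C_21 = −[(-0.20)(0.60) − (-0.10)(-0.40)] = 0.1600
  C_22 = (0.75)(0.60) − (-0.10)(-0.35) = 0.4150
  C_23 = −[(0.75)(-0.40) − (-0.20)(-0.35)] = 0.3700
  C_31 = (-0.20)(-0.20) − (-0.10)(0.70) = 0.1100
  C_32 = −[(0.75)(-0.20) − (-0.10)(-0.15)] = 0.1650
  C_33 = (0.75)(0.70) − (-0.20)(-0.15) = 0.4950
det(I−A) = Σ_j (I−A)_1j·C_1j = (0.75)(0.3400) + (-0.20)(0.1600) + (-0.10)(0.3050) = 0.1925
adj(I−A) = Cᵀ =
  [ 0.3400   0.1600   0.1100]
  [ 0.1600   0.4150   0.1650]
  [ 0.3050   0.3700   0.4950]
(I − A)⁻¹ = adj(I−A) / det(I−A) ≈
  [   1.7662     0.8312     0.5714]
  [   0.8312     2.1558     0.8571]
  [   1.5844     1.9221     2.5714]
x = (I − A)⁻¹ d = adj(I−A)·d / det(I−A), with det(I−A) = 0.1925:
  x_1 = (0.3400·110 + 0.1600·20 + 0.1100·100) / 0.1925 = 51.60 / 0.1925 ≈ 268.05
  x_2 = (0.1600·110 + 0.4150·20 + 0.1650·100) / 0.1925 = 42.40 / 0.1925 ≈ 220.26
  x_3 = (0.3050·110 + 0.3700·20 + 0.4950·100) / 0.1925 = 90.45 / 0.1925 ≈ 469.87

x_3 = 469.87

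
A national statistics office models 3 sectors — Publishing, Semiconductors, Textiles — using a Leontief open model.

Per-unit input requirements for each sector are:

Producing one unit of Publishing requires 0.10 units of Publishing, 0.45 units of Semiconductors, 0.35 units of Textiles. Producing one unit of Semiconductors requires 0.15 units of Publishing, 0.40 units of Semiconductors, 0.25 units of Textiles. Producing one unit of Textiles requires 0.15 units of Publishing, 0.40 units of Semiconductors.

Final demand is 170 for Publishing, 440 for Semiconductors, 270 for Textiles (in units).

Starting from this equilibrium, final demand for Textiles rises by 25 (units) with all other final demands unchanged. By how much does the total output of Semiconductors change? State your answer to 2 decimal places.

Δx_2 = 34.13

I − A =
  [   0.90    -0.15    -0.15]
  [  -0.45     0.60    -0.40]
  [  -0.35    -0.25     1.00]
Cofactors of I−A, C_ij = (−1)^(i+j)·(minor ij) (rows/columns in the sector order above):
  C_11 = (0.60)(1.00) − (-0.40)(-0.25) = 0.5000
  C_12 = −[(-0.45)(1.00) − (-0.40)(-0.35)] = 0.5900
  C_13 = (-0.45)(-0.25) − (0.60)(-0.35) = 0.3225
  C_21 = −[(-0.15)(1.00) − (-0.15)(-0.25)] = 0.1875
  C_22 = (0.90)(1.00) − (-0.15)(-0.35) = 0.8475
  C_23 = −[(0.90)(-0.25) − (-0.15)(-0.35)] = 0.2775
  C_31 = (-0.15)(-0.40) − (-0.15)(0.60) = 0.1500
  C_32 = −[(0.90)(-0.40) − (-0.15)(-0.45)] = 0.4275
  C_33 = (0.90)(0.60) − (-0.15)(-0.45) = 0.4725
det(I−A) = Σ_j (I−A)_1j·C_1j = (0.90)(0.5000) + (-0.15)(0.5900) + (-0.15)(0.3225) = 0.313125
adj(I−A) = Cᵀ =
  [ 0.5000   0.1875   0.1500]
  [ 0.5900   0.8475   0.4275]
  [ 0.3225   0.2775   0.4725]
(I − A)⁻¹ = adj(I−A) / det(I−A) ≈
  [   1.5968     0.5988     0.4790]
  [   1.8842     2.7066     1.3653]
  [   1.0299     0.8862     1.5090]
Δx = (I − A)⁻¹ Δd with Δd having +25 in the Textiles component and 0 elsewhere.
So Δx_2 = L_23 · (+25), where L_23 = adj(I−A)_23 / det(I−A) = 0.4275 / 0.313125.
Δx_2 = 0.4275 × (+25) / 0.313125 = 10.6875 / 0.313125 ≈ 34.13.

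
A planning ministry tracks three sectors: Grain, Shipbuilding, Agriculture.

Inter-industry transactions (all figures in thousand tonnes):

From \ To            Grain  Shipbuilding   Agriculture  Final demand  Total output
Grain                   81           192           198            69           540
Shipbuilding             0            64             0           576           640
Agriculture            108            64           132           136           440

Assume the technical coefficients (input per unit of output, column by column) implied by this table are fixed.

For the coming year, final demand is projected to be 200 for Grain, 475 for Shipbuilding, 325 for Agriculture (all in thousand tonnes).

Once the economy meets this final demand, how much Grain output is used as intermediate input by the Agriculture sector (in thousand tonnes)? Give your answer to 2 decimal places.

z_13 = 350.00

Technical coefficients a_ij = z_ij / X_j:
  a_11 = 81/540 = 0.15, a_21 = 0/540 = 0.00, a_31 = 108/540 = 0.20
  a_12 = 192/640 = 0.30, a_22 = 64/640 = 0.10, a_32 = 64/640 = 0.10
  a_13 = 198/440 = 0.45, a_23 = 0/440 = 0.00, a_33 = 132/440 = 0.30
I − A =
  [   0.85    -0.30    -0.45]
  [   0.00     0.90     0.00]
  [  -0.20    -0.10     0.70]
Cofactors of I−A, C_ij = (−1)^(i+j)·(minor ij) (rows/columns in the sector order above):
  C_11 = (0.90)(0.70) − (0.00)(-0.10) = 0.6300
  C_12 = −[(0.00)(0.70) − (0.00)(-0.20)] = 0.0000
  C_13 = (0.00)(-0.10) − (0.90)(-0.20) = 0.1800
  C_21 = −[(-0.30)(0.70) − (-0.45)(-0.10)] = 0.2550
  C_22 = (0.85)(0.70) − (-0.45)(-0.20) = 0.5050
  C_23 = −[(0.85)(-0.10) − (-0.30)(-0.20)] = 0.1450
  C_31 = (-0.30)(0.00) − (-0.45)(0.90) = 0.4050
  C_32 = −[(0.85)(0.00) − (-0.45)(0.00)] = 0.0000
  C_33 = (0.85)(0.90) − (-0.30)(0.00) = 0.7650
det(I−A) = Σ_j (I−A)_1j·C_1j = (0.85)(0.6300) + (-0.30)(0.0000) + (-0.45)(0.1800) = 0.4545
adj(I−A) = Cᵀ =
  [ 0.6300   0.2550   0.4050]
  [ 0.0000   0.5050   0.0000]
  [ 0.1800   0.1450   0.7650]
(I − A)⁻¹ = adj(I−A) / det(I−A) ≈
  [   1.3861     0.5611     0.8911]
  [   0.0000     1.1111     0.0000]
  [   0.3960     0.3190     1.6832]
First solve x = (I − A)⁻¹ d = adj(I−A)·d / det(I−A); in particular x_3 = (0.1800·200 + 0.1450·475 + 0.7650·325) / 0.4545 = 353.50 / 0.4545 ≈ 777.7778.
Intermediate flow from 1 to 3: z_13 = a_13 · x_3 = 0.45 × 353.50 / 0.4545 = 159.075 / 0.4545 = 350.00.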